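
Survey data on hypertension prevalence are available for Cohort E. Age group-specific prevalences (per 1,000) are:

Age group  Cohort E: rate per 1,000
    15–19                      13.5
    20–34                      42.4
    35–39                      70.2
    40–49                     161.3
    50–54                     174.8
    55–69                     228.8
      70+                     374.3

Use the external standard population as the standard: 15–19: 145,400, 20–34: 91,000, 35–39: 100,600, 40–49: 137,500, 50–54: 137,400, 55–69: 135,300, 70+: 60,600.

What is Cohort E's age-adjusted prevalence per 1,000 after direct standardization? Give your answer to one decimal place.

Standard total = 807,800; weights = 0.1800, 0.1127, 0.1245, 0.1702, 0.1701, 0.1675, 0.0750.
Standardized rate: 0.1800×13.5 + 0.1127×42.4 + 0.1245×70.2 + 0.1702×161.3 + 0.1701×174.8 + 0.1675×228.8 + 0.0750×374.3 = 139.5381 per 1,000.

139.5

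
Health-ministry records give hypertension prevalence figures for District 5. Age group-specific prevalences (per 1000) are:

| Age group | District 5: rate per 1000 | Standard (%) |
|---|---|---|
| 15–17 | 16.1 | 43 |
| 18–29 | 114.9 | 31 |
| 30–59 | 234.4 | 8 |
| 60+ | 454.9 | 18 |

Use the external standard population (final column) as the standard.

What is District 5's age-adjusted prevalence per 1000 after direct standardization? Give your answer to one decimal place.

143.2

Standard weights: 0.43, 0.31, 0.08, 0.18.
Standardized rate: 0.4300×16.1 + 0.3100×114.9 + 0.0800×234.4 + 0.1800×454.9 = 143.1760 per 1000.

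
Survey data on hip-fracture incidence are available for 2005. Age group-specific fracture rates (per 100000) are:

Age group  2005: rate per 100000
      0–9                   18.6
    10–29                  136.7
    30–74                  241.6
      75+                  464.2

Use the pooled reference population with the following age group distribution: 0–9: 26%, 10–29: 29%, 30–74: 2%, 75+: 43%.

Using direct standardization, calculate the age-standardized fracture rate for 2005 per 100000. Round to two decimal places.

Standard weights: 0.26, 0.29, 0.02, 0.43.
Standardized rate: 0.2600×18.6 + 0.2900×136.7 + 0.0200×241.6 + 0.4300×464.2 = 248.9170 per 100000.

248.92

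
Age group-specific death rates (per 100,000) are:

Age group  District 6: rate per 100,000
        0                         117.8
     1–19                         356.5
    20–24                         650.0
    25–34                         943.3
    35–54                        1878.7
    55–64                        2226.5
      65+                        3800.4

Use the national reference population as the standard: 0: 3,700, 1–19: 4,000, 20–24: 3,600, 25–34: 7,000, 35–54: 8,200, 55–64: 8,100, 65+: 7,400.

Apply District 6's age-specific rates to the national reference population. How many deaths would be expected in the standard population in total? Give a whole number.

Expected deaths = Σ (standard pop × age-specific rate ÷ 100,000)
= 3,700×117.8/100,000 + 4,000×356.5/100,000 + 3,600×650.0/100,000 + 7,000×943.3/100,000 + 8,200×1878.7/100,000 + 8,100×2226.5/100,000 + 7,400×3800.4/100,000
= 4.36 + 14.26 + 23.40 + 66.03 + 154.05 + 180.35 + 281.23 = 723.68.

724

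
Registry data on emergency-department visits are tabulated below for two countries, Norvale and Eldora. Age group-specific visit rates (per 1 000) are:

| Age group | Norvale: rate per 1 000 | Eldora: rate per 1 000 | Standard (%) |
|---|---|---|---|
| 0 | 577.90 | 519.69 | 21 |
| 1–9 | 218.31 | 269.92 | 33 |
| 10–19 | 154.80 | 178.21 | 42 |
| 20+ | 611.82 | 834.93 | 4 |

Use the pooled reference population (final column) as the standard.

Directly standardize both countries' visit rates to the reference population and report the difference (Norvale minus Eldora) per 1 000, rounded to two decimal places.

-23.56

Standard weights: 0.21, 0.33, 0.42, 0.04.
Norvale: 0.2100×577.90 + 0.3300×218.31 + 0.4200×154.80 + 0.0400×611.82 = 282.8901 per 1 000.
Eldora: 0.2100×519.69 + 0.3300×269.92 + 0.4200×178.21 + 0.0400×834.93 = 306.4539 per 1 000.
Difference = 282.8901 − 306.4539 = -23.5638.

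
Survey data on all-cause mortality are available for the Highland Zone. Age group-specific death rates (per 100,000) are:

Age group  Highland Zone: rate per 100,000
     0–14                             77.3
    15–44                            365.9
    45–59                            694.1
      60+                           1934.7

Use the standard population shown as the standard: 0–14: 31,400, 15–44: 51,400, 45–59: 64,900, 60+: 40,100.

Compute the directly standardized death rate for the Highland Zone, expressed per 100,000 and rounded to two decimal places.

766.04

Standard total = 187,800; weights = 0.1672, 0.2737, 0.3456, 0.2135.
Standardized rate: 0.1672×77.3 + 0.2737×365.9 + 0.3456×694.1 + 0.2135×1934.7 = 766.0439 per 100,000.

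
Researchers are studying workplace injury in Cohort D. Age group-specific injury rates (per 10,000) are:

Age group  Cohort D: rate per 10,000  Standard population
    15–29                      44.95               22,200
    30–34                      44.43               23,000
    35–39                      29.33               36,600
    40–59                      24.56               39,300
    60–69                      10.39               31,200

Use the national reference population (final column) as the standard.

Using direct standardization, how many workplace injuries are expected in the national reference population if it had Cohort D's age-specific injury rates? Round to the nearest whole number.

Expected workplace injuries = Σ (standard pop × age-specific rate ÷ 10,000)
= 22,200×44.95/10,000 + 23,000×44.43/10,000 + 36,600×29.33/10,000 + 39,300×24.56/10,000 + 31,200×10.39/10,000
= 99.79 + 102.19 + 107.35 + 96.52 + 32.42 = 438.26.

438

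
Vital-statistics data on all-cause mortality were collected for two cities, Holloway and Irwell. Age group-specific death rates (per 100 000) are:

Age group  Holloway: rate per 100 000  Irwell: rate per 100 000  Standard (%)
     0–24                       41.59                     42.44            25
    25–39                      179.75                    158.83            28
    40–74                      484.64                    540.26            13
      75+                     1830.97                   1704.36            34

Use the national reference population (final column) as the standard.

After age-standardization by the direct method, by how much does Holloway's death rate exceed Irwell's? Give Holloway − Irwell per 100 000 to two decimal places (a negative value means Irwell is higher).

41.46

Standard weights: 0.25, 0.28, 0.13, 0.34.
Holloway: 0.2500×41.59 + 0.2800×179.75 + 0.1300×484.64 + 0.3400×1830.97 = 746.2605 per 100 000.
Irwell: 0.2500×42.44 + 0.2800×158.83 + 0.1300×540.26 + 0.3400×1704.36 = 704.7986 per 100 000.
Difference = 746.2605 − 704.7986 = 41.4619.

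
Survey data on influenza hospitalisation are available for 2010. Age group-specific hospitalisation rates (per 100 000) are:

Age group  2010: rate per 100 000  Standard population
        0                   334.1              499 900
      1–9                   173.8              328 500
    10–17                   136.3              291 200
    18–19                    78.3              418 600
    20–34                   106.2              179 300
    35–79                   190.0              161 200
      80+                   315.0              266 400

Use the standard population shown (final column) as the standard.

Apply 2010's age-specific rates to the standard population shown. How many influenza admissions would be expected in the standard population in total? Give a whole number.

Expected influenza admissions = Σ (standard pop × age-specific rate ÷ 100 000)
= 499 900×334.1/100 000 + 328 500×173.8/100 000 + 291 200×136.3/100 000 + 418 600×78.3/100 000 + 179 300×106.2/100 000 + 161 200×190.0/100 000 + 266 400×315.0/100 000
= 1670.17 + 570.93 + 396.91 + 327.76 + 190.42 + 306.28 + 839.16 = 4301.62.

4302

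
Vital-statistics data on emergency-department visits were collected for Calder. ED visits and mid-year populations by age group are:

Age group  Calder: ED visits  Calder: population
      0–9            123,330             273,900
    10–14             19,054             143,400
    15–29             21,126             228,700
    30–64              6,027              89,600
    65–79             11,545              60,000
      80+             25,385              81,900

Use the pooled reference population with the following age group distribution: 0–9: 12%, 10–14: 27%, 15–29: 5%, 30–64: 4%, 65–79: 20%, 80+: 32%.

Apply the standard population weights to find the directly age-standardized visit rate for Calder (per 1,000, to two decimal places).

234.89

Age-specific rates per 1,000 for Calder: 450.274, 132.873, 92.374, 67.266, 192.417, 309.951.
Standard weights: 0.12, 0.27, 0.05, 0.04, 0.20, 0.32.
Standardized rate: 0.1200×450.274 + 0.2700×132.873 + 0.0500×92.374 + 0.0400×67.266 + 0.2000×192.417 + 0.3200×309.951 = 234.8856 per 1,000.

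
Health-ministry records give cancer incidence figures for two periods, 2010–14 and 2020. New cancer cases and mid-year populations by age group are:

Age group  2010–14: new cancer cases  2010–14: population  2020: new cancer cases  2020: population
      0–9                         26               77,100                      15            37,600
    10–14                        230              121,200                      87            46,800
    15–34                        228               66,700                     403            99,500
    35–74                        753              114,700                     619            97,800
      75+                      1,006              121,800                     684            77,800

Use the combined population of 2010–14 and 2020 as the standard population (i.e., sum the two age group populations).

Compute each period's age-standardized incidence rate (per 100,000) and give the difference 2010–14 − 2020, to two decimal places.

-18.79

Age-specific rates per 100,000 for 2010–14: 33.72, 189.77, 341.83, 656.50, 825.94.
For 2020: 39.89, 185.90, 405.03, 632.92, 879.18.
Combined standard total = 861,000; weights = 0.1332, 0.1951, 0.1930, 0.2468, 0.2318.
2010–14: 0.1332×33.72 + 0.1951×189.77 + 0.1930×341.83 + 0.2468×656.50 + 0.2318×825.94 = 461.0045 per 100,000.
2020: 0.1332×39.89 + 0.1951×185.90 + 0.1930×405.03 + 0.2468×632.92 + 0.2318×879.18 = 479.7932 per 100,000.
Difference = 461.0045 − 479.7932 = -18.7888.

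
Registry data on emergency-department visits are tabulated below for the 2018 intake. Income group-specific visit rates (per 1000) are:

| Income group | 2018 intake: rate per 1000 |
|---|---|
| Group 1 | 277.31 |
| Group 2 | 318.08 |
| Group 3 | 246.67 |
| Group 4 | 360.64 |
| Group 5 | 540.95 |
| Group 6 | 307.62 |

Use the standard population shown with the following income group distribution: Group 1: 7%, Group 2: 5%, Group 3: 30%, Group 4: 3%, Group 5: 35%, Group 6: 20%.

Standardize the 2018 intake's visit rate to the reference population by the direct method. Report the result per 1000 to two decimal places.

Standard weights: 0.07, 0.05, 0.30, 0.03, 0.35, 0.20.
Standardized rate: 0.0700×277.31 + 0.0500×318.08 + 0.3000×246.67 + 0.0300×360.64 + 0.3500×540.95 + 0.2000×307.62 = 370.9924 per 1000.

370.99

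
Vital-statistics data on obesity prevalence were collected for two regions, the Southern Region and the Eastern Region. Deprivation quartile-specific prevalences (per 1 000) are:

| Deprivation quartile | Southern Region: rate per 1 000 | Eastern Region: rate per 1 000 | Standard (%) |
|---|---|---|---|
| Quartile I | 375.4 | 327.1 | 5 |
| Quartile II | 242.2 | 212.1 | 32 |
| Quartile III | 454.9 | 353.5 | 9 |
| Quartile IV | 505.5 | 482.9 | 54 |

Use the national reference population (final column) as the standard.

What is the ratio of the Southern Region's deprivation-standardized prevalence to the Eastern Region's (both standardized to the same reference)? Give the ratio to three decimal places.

Standard weights: 0.05, 0.32, 0.09, 0.54.
The Southern Region: 0.0500×375.4 + 0.3200×242.2 + 0.0900×454.9 + 0.5400×505.5 = 410.1850 per 1 000.
The Eastern Region: 0.0500×327.1 + 0.3200×212.1 + 0.0900×353.5 + 0.5400×482.9 = 376.8080 per 1 000.
Ratio = 410.1850 ÷ 376.8080 = 1.08858.

1.089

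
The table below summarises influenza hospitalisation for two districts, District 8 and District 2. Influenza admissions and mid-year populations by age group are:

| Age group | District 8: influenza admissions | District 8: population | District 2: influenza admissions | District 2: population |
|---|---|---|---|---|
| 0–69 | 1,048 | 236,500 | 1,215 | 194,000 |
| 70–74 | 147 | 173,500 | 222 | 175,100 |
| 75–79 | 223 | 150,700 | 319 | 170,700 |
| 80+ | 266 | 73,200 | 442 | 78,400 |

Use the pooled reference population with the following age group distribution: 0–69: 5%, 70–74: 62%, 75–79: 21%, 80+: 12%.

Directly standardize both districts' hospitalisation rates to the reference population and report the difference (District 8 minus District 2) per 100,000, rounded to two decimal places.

-67.45

Age-specific rates per 100,000 for District 8: 443.13, 84.73, 147.98, 363.39.
For District 2: 626.29, 126.78, 186.88, 563.78.
Standard weights: 0.05, 0.62, 0.21, 0.12.
District 8: 0.0500×443.13 + 0.6200×84.73 + 0.2100×147.98 + 0.1200×363.39 = 149.3682 per 100,000.
District 2: 0.0500×626.29 + 0.6200×126.78 + 0.2100×186.88 + 0.1200×563.78 = 216.8183 per 100,000.
Difference = 149.3682 − 216.8183 = -67.4500.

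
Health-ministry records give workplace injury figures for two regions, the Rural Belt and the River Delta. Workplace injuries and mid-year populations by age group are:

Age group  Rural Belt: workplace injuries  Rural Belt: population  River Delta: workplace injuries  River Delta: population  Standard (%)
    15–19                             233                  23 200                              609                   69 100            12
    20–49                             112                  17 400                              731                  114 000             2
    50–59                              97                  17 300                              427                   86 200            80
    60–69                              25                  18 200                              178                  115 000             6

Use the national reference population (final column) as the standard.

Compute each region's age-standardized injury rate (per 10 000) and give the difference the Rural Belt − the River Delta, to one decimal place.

Age-specific rates per 10 000 for the Rural Belt: 100.43, 64.37, 56.07, 13.74.
For the River Delta: 88.13, 64.12, 49.54, 15.48.
Standard weights: 0.12, 0.02, 0.80, 0.06.
The Rural Belt: 0.1200×100.43 + 0.0200×64.37 + 0.8000×56.07 + 0.0600×13.74 = 59.0187 per 10 000.
The River Delta: 0.1200×88.13 + 0.0200×64.12 + 0.8000×49.54 + 0.0600×15.48 = 52.4159 per 10 000.
Difference = 59.0187 − 52.4159 = 6.6028.

6.6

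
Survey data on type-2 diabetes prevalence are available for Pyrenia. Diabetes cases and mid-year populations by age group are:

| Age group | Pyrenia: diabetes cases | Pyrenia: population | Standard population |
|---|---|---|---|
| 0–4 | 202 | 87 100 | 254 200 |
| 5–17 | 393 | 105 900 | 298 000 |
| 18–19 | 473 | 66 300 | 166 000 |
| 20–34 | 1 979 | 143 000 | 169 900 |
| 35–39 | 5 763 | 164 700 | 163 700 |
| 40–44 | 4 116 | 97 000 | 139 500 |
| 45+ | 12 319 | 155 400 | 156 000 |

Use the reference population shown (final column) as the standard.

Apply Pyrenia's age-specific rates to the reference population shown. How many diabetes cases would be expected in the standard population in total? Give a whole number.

29245

Age-specific rates per 1 000 for Pyrenia: 2.319, 3.711, 7.134, 13.839, 34.991, 42.433, 79.273.
Expected diabetes cases = Σ (standard pop × age-specific rate ÷ 1 000)
= 254 200×2.319/1 000 + 298 000×3.711/1 000 + 166 000×7.134/1 000 + 169 900×13.839/1 000 + 163 700×34.991/1 000 + 139 500×42.433/1 000 + 156 000×79.273/1 000
= 589.53 + 1105.89 + 1184.28 + 2351.27 + 5728.01 + 5919.40 + 12366.56 = 29244.96.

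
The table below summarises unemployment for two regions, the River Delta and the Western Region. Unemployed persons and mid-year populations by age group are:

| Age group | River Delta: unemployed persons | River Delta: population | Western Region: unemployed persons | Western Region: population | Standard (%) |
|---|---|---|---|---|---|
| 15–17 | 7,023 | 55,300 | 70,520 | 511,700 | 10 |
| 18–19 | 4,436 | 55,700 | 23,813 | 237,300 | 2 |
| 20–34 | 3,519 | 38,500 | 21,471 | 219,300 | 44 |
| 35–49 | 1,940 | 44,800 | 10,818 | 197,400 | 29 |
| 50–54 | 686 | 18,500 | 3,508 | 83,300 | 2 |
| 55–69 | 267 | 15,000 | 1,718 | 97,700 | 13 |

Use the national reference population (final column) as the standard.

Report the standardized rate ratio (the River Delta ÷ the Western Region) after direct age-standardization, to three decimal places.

Age-specific rates per 1,000 for the River Delta: 126.998, 79.641, 91.403, 43.304, 37.081, 17.800.
For the Western Region: 137.815, 100.350, 97.907, 54.802, 42.113, 17.584.
Standard weights: 0.10, 0.02, 0.44, 0.29, 0.02, 0.13.
The River Delta: 0.1000×126.998 + 0.0200×79.641 + 0.4400×91.403 + 0.2900×43.304 + 0.0200×37.081 + 0.1300×17.800 = 70.1234 per 1,000.
The Western Region: 0.1000×137.815 + 0.0200×100.350 + 0.4400×97.907 + 0.2900×54.802 + 0.0200×42.113 + 0.1300×17.584 = 77.8885 per 1,000.
Ratio = 70.1234 ÷ 77.8885 = 0.90031.

0.900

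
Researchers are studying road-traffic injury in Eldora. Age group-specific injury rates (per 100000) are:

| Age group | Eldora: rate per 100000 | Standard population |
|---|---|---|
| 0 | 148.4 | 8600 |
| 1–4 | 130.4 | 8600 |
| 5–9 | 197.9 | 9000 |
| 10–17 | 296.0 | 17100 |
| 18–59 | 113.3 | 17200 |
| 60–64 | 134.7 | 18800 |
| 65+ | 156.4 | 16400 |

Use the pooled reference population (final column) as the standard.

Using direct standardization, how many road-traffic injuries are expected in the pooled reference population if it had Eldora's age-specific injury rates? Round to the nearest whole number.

163

Expected road-traffic injuries = Σ (standard pop × age-specific rate ÷ 100000)
= 8600×148.4/100000 + 8600×130.4/100000 + 9000×197.9/100000 + 17100×296.0/100000 + 17200×113.3/100000 + 18800×134.7/100000 + 16400×156.4/100000
= 12.76 + 11.21 + 17.81 + 50.62 + 19.49 + 25.32 + 25.65 = 162.86.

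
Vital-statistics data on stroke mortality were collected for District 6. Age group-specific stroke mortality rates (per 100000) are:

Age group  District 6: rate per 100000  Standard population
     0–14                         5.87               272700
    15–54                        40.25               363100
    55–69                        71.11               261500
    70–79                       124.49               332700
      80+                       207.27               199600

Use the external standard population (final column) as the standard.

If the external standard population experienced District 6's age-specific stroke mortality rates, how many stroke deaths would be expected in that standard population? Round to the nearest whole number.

Expected stroke deaths = Σ (standard pop × age-specific rate ÷ 100000)
= 272700×5.87/100000 + 363100×40.25/100000 + 261500×71.11/100000 + 332700×124.49/100000 + 199600×207.27/100000
= 16.01 + 146.15 + 185.95 + 414.18 + 413.71 = 1176.00.

1176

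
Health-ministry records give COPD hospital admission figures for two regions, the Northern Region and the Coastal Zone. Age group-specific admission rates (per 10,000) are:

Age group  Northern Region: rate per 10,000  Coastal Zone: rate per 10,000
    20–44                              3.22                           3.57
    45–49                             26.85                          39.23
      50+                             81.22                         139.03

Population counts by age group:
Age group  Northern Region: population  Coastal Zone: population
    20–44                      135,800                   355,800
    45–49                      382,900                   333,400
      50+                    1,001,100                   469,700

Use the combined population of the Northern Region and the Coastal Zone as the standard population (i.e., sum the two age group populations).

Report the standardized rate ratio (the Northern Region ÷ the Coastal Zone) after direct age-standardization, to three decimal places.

0.599

Combined standard total = 2,678,700; weights = 0.1835, 0.2674, 0.5491.
The Northern Region: 0.1835×3.22 + 0.2674×26.85 + 0.5491×81.22 = 52.3664 per 10,000.
The Coastal Zone: 0.1835×3.57 + 0.2674×39.23 + 0.5491×139.03 = 87.4830 per 10,000.
Ratio = 52.3664 ÷ 87.4830 = 0.59859.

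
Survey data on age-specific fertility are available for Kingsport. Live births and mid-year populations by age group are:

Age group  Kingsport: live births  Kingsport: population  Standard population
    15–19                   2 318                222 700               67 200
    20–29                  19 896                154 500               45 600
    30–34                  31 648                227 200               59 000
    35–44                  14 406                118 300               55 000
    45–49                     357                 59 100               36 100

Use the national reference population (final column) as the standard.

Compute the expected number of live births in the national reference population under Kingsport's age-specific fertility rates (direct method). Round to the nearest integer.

Age-specific rates per 1 000 for Kingsport: 10.409, 128.777, 139.296, 121.775, 6.041.
Expected live births = Σ (standard pop × age-specific rate ÷ 1 000)
= 67 200×10.409/1 000 + 45 600×128.777/1 000 + 59 000×139.296/1 000 + 55 000×121.775/1 000 + 36 100×6.041/1 000
= 699.46 + 5872.22 + 8218.45 + 6697.63 + 218.07 = 21705.83.

21706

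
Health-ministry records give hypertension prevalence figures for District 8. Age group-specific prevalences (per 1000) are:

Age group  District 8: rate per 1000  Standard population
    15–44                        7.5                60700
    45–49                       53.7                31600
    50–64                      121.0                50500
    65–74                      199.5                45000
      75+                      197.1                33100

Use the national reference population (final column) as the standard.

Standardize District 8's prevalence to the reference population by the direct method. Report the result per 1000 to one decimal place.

Standard total = 220900; weights = 0.2748, 0.1431, 0.2286, 0.2037, 0.1498.
Standardized rate: 0.2748×7.5 + 0.1431×53.7 + 0.2286×121.0 + 0.2037×199.5 + 0.1498×197.1 = 107.5789 per 1000.

107.6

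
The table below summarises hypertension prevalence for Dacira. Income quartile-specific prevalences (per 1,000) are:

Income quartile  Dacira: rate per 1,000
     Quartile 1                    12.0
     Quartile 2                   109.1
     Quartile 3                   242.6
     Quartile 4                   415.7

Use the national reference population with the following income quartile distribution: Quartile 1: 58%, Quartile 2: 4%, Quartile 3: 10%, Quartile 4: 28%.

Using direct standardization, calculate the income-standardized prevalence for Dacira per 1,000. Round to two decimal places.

151.98

Standard weights: 0.58, 0.04, 0.10, 0.28.
Standardized rate: 0.5800×12.0 + 0.0400×109.1 + 0.1000×242.6 + 0.2800×415.7 = 151.9800 per 1,000.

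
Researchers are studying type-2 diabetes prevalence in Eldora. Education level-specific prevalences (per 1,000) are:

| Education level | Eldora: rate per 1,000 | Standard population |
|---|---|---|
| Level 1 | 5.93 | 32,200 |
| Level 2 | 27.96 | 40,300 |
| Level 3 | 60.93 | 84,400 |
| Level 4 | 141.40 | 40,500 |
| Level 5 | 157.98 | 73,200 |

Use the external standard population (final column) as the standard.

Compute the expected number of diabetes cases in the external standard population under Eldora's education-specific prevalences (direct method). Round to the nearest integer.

23751

Expected diabetes cases = Σ (standard pop × education-specific rate ÷ 1,000)
= 32,200×5.93/1,000 + 40,300×27.96/1,000 + 84,400×60.93/1,000 + 40,500×141.40/1,000 + 73,200×157.98/1,000
= 190.95 + 1126.79 + 5142.49 + 5726.70 + 11564.14 = 23751.06.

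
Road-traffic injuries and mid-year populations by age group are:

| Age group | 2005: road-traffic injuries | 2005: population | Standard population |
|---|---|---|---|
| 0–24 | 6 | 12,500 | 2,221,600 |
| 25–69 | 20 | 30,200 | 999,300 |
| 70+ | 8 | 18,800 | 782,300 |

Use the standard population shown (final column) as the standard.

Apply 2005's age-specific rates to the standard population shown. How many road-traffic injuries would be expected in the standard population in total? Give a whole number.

Age-specific rates per 100,000 for 2005: 48.00, 66.23, 42.55.
Expected road-traffic injuries = Σ (standard pop × age-specific rate ÷ 100,000)
= 2,221,600×48.00/100,000 + 999,300×66.23/100,000 + 782,300×42.55/100,000
= 1066.37 + 661.79 + 332.89 = 2061.05.

2061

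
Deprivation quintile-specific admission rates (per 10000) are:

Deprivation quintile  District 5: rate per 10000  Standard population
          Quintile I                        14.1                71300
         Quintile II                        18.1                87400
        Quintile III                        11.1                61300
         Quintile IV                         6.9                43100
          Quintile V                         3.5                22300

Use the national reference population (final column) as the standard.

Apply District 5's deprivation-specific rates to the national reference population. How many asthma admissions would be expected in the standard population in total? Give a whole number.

364

Expected asthma admissions = Σ (standard pop × deprivation-specific rate ÷ 10000)
= 71300×14.1/10000 + 87400×18.1/10000 + 61300×11.1/10000 + 43100×6.9/10000 + 22300×3.5/10000
= 100.53 + 158.19 + 68.04 + 29.74 + 7.80 = 364.31.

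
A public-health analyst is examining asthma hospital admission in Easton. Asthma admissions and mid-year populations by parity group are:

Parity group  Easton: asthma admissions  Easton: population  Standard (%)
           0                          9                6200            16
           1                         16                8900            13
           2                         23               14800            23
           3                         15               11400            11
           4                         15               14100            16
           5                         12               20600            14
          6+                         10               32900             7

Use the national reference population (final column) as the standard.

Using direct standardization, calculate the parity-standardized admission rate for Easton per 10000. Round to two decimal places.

Parity-specific rates per 10000 for Easton: 14.52, 17.98, 15.54, 13.16, 10.64, 5.83, 3.04.
Standard weights: 0.16, 0.13, 0.23, 0.11, 0.16, 0.14, 0.07.
Standardized rate: 0.1600×14.52 + 0.1300×17.98 + 0.2300×15.54 + 0.1100×13.16 + 0.1600×10.64 + 0.1400×5.83 + 0.0700×3.04 = 12.4118 per 10000.

12.41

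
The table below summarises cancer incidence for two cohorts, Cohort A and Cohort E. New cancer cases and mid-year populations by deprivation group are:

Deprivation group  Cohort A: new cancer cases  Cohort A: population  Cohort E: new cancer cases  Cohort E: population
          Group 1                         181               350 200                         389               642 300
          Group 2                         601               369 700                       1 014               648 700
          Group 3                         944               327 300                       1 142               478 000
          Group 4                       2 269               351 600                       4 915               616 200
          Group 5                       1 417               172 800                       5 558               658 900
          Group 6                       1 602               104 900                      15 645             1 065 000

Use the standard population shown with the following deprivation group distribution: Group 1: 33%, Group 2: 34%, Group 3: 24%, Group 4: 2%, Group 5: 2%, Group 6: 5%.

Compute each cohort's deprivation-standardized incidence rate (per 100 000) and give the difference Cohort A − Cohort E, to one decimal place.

Deprivation-specific rates per 100 000 for Cohort A: 51.68, 162.56, 288.42, 645.34, 820.02, 1527.17.
For Cohort E: 60.56, 156.31, 238.91, 797.63, 843.53, 1469.01.
Standard weights: 0.33, 0.34, 0.24, 0.02, 0.02, 0.05.
Cohort A: 0.3300×51.68 + 0.3400×162.56 + 0.2400×288.42 + 0.0200×645.34 + 0.0200×820.02 + 0.0500×1527.17 = 247.2143 per 100 000.
Cohort E: 0.3300×60.56 + 0.3400×156.31 + 0.2400×238.91 + 0.0200×797.63 + 0.0200×843.53 + 0.0500×1469.01 = 236.7451 per 100 000.
Difference = 247.2143 − 236.7451 = 10.4693.

10.5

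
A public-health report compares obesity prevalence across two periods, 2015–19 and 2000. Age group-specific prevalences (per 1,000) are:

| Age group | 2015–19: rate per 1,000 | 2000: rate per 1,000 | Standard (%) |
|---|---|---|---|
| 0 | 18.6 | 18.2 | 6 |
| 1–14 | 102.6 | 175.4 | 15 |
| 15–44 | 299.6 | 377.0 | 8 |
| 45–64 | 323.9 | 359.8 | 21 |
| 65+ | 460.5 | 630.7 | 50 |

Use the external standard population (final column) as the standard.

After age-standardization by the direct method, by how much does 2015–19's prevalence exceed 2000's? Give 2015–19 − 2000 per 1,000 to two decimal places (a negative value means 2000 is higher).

Standard weights: 0.06, 0.15, 0.08, 0.21, 0.50.
2015–19: 0.0600×18.6 + 0.1500×102.6 + 0.0800×299.6 + 0.2100×323.9 + 0.5000×460.5 = 338.7430 per 1,000.
2000: 0.0600×18.2 + 0.1500×175.4 + 0.0800×377.0 + 0.2100×359.8 + 0.5000×630.7 = 448.4700 per 1,000.
Difference = 338.7430 − 448.4700 = -109.7270.

-109.73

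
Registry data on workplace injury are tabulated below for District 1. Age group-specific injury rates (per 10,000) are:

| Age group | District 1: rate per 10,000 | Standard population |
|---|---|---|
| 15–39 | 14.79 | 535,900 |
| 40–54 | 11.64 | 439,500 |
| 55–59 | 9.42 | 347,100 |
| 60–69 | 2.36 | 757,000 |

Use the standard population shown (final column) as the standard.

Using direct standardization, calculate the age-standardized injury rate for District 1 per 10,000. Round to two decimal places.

Standard total = 2,079,500; weights = 0.2577, 0.2113, 0.1669, 0.3640.
Standardized rate: 0.2577×14.79 + 0.2113×11.64 + 0.1669×9.42 + 0.3640×2.36 = 8.7030 per 10,000.

8.70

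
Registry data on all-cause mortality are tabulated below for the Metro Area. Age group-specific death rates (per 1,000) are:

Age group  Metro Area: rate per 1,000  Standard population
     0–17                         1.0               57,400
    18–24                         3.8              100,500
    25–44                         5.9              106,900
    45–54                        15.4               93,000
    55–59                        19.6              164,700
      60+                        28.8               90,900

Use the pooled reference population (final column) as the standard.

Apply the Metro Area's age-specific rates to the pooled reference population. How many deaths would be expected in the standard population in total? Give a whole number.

Expected deaths = Σ (standard pop × age-specific rate ÷ 1,000)
= 57,400×1.0/1,000 + 100,500×3.8/1,000 + 106,900×5.9/1,000 + 93,000×15.4/1,000 + 164,700×19.6/1,000 + 90,900×28.8/1,000
= 57.40 + 381.90 + 630.71 + 1432.20 + 3228.12 + 2617.92 = 8348.25.

8348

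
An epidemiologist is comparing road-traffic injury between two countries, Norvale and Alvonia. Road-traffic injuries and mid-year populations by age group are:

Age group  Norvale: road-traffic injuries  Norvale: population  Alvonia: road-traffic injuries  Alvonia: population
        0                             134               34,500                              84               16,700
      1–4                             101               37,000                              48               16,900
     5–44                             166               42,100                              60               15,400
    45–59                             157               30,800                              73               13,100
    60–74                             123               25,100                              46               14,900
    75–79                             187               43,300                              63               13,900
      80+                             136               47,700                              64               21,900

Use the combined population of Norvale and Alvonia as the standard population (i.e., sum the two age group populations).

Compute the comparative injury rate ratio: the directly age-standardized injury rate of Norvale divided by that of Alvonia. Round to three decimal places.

Age-specific rates per 100,000 for Norvale: 388.41, 272.97, 394.30, 509.74, 490.04, 431.87, 285.12.
For Alvonia: 502.99, 284.02, 389.61, 557.25, 308.72, 453.24, 292.24.
Combined standard total = 373,300; weights = 0.1372, 0.1444, 0.1540, 0.1176, 0.1072, 0.1532, 0.1864.
Norvale: 0.1372×388.41 + 0.1444×272.97 + 0.1540×394.30 + 0.1176×509.74 + 0.1072×490.04 + 0.1532×431.87 + 0.1864×285.12 = 385.2077 per 100,000.
Alvonia: 0.1372×502.99 + 0.1444×284.02 + 0.1540×389.61 + 0.1176×557.25 + 0.1072×308.72 + 0.1532×453.24 + 0.1864×292.24 = 392.5583 per 100,000.
Ratio = 385.2077 ÷ 392.5583 = 0.98128.

0.981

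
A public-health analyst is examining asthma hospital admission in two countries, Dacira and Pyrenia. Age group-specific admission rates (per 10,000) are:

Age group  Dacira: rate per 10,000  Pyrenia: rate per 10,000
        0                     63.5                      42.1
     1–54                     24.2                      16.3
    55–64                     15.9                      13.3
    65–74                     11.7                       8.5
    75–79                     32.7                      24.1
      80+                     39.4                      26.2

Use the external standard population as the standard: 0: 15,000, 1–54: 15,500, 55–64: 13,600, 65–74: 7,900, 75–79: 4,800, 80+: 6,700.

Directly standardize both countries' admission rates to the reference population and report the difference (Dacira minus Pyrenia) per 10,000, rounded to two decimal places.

9.98

Standard total = 63,500; weights = 0.2362, 0.2441, 0.2142, 0.1244, 0.0756, 0.1055.
Dacira: 0.2362×63.5 + 0.2441×24.2 + 0.2142×15.9 + 0.1244×11.7 + 0.0756×32.7 + 0.1055×39.4 = 32.3970 per 10,000.
Pyrenia: 0.2362×42.1 + 0.2441×16.3 + 0.2142×13.3 + 0.1244×8.5 + 0.0756×24.1 + 0.1055×26.2 = 22.4157 per 10,000.
Difference = 32.3970 − 22.4157 = 9.9813.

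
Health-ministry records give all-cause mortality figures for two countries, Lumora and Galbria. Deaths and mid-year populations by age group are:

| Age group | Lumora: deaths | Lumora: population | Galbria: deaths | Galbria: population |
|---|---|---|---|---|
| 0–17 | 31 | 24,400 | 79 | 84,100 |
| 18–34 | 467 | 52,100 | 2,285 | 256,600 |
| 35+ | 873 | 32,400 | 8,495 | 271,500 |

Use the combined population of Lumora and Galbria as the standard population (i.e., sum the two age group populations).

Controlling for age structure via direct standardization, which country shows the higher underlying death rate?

Age-specific rates per 100,000 for Lumora: 127.05, 896.35, 2694.44.
For Galbria: 93.94, 890.49, 3128.91.
Combined standard total = 721,100; weights = 0.1505, 0.4281, 0.4214.
Lumora: 0.1505×127.05 + 0.4281×896.35 + 0.4214×2694.44 = 1538.3868 per 100,000.
Galbria: 0.1505×93.94 + 0.4281×890.49 + 0.4214×3128.91 = 1713.9972 per 100,000.

Galbria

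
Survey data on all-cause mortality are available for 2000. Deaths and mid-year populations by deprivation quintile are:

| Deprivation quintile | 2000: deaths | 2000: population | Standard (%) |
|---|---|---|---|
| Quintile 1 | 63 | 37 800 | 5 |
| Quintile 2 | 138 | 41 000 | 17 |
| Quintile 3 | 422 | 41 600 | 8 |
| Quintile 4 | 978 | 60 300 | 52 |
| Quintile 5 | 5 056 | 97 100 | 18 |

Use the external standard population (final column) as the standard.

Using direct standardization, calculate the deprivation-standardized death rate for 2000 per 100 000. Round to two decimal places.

1927.35

Deprivation-specific rates per 100 000 for 2000: 166.67, 336.59, 1014.42, 1621.89, 5207.00.
Standard weights: 0.05, 0.17, 0.08, 0.52, 0.18.
Standardized rate: 0.0500×166.67 + 0.1700×336.59 + 0.0800×1014.42 + 0.5200×1621.89 + 0.1800×5207.00 = 1927.3503 per 100 000.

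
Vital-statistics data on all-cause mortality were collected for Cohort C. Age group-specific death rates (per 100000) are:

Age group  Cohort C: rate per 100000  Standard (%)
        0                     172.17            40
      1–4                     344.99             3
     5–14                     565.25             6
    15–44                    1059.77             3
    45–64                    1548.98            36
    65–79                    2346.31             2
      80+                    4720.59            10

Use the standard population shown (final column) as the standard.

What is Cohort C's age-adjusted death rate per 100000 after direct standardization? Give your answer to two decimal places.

1221.54

Standard weights: 0.40, 0.03, 0.06, 0.03, 0.36, 0.02, 0.10.
Standardized rate: 0.4000×172.17 + 0.0300×344.99 + 0.0600×565.25 + 0.0300×1059.77 + 0.3600×1548.98 + 0.0200×2346.31 + 0.1000×4720.59 = 1221.5438 per 100000.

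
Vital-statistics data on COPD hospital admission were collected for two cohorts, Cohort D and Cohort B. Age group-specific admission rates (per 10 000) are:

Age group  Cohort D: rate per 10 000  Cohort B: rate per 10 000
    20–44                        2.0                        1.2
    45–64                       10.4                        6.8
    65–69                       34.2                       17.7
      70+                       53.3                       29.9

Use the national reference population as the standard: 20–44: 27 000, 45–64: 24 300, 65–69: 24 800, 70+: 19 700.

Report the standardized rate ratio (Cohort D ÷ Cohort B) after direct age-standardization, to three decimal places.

Standard total = 95 800; weights = 0.2818, 0.2537, 0.2589, 0.2056.
Cohort D: 0.2818×2.0 + 0.2537×10.4 + 0.2589×34.2 + 0.2056×53.3 = 23.0156 per 10 000.
Cohort B: 0.2818×1.2 + 0.2537×6.8 + 0.2589×17.7 + 0.2056×29.9 = 12.7936 per 10 000.
Ratio = 23.0156 ÷ 12.7936 = 1.79899.

1.799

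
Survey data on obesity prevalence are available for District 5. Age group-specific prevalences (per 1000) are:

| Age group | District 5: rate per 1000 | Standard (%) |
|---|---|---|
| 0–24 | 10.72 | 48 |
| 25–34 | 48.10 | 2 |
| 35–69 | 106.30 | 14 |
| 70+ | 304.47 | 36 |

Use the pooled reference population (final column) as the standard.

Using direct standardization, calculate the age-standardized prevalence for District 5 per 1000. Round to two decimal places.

Standard weights: 0.48, 0.02, 0.14, 0.36.
Standardized rate: 0.4800×10.72 + 0.0200×48.10 + 0.1400×106.30 + 0.3600×304.47 = 130.5988 per 1000.

130.60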